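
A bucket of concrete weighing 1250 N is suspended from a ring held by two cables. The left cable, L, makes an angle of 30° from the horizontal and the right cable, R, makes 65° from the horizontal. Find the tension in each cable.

ΣF_x = 0: −T_L·cos30° + T_R·cos65° = 0 → T_R = 2.04919·T_L.
ΣF_y = 0: T_L·sin30° + T_R·sin65° = 1250.
Substitute: T_L·(0.5 + 2.04919·0.906308) = 1250 → T_L = 530.291 ≈ 530.3 N.
Then T_R = 2.04919 × 530.291 = 1087 N.

T_L = 530.3 N, T_R = 1087 N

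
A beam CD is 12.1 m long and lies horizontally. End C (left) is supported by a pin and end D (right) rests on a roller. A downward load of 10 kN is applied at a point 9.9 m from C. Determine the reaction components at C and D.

Taking moments about C: D_y·12.1 − 10·9.9 = 0 → D_y = 99/12.1 = 8.18182 ≈ 8.182 kN.
ΣF_y = 0: C_y + 8.18182 − 10 = 0 → C_y = 1.818 kN.
ΣF_x = 0: no horizontal applied forces, so C_x = 0.

C_x = 0, C_y = 1.818 kN, D_y = 8.182 kN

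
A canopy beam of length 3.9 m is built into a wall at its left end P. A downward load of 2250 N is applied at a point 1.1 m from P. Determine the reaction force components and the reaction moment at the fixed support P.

ΣF_x = 0: P_x = 0.
ΣF_y = 0: P_y − 2250 = 0 → P_y = 2250 N.
ΣM about P: M_P − 2250·1.1 = 0 → M_P = 2475 N·m.

P_x = 0, P_y = 2250 N, M_P = 2475 N·m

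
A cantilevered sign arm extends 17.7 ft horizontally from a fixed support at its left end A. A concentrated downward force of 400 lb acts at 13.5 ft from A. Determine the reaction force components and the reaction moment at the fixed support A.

A_x = 0, A_y = 400.0 lb, M_A = 5400 lb·ft

ΣF_x = 0: A_x = 0.
ΣF_y = 0: A_y − 400 = 0 → A_y = 400.0 lb.
ΣM about A: M_A − 400·13.5 = 0 → M_A = 5400 lb·ft.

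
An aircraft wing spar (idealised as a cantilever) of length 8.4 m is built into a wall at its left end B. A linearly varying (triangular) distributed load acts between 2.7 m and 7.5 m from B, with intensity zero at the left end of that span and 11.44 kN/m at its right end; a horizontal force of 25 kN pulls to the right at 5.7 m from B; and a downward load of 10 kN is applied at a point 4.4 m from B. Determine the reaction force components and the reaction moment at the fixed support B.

B_x = -25.00 kN, B_y = 37.46 kN, M_B = 206.0 kN·m

Resultant of the triangular load: ½ × 11.44 × 4.8 = 27.456 kN, acting at 5.9 m from B (one-third of the span from the peak).
ΣF_x = 0: B_x + 25 = 0 → B_x = -25.00 kN.
ΣF_y = 0: B_y − ½·11.44·4.8 − 10 = 0 → B_y = 37.46 kN.
ΣM about B: M_B − (½·11.44·4.8)·5.9 − 10·4.4 = 0 → M_B = 206.0 kN·m.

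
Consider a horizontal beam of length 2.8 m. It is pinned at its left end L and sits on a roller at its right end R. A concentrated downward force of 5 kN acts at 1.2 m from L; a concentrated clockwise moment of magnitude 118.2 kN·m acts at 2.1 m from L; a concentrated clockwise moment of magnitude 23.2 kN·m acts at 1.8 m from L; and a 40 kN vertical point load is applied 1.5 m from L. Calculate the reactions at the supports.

L_x = 0, L_y = -29.07 kN, R_y = 74.07 kN

Taking moments about L: R_y·2.8 − 5·1.2 − 118.2 − 23.2 − 40·1.5 = 0 → R_y = 207.4/2.8 = 74.0714 ≈ 74.07 kN.
ΣF_y = 0: L_y + 74.0714 − 5 − 40 = 0 → L_y = -29.07 kN.
ΣF_x = 0: no horizontal applied forces, so L_x = 0.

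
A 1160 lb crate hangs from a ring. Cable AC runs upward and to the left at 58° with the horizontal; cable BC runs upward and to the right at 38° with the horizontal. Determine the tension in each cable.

T_AC = 919.1 lb, T_BC = 618.1 lb

ΣF_x = 0: −T_AC·cos58° + T_BC·cos38° = 0 → T_BC = 0.672477·T_AC.
ΣF_y = 0: T_AC·sin58° + T_BC·sin38° = 1160.
Substitute: T_AC·(0.848048 + 0.672477·0.615661) = 1160 → T_AC = 919.128 ≈ 919.1 lb.
Then T_BC = 0.672477 × 919.128 = 618.1 lb.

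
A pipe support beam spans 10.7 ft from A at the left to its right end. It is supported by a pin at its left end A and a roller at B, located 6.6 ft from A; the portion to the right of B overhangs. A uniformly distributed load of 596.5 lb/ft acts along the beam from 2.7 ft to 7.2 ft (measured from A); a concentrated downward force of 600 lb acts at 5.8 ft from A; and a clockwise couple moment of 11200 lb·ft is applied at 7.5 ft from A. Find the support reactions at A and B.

A_x = 0, A_y = -953.2 lb, B_y = 4237 lb

Resultant of the distributed load: 596.5 × 4.5 = 2684.25 lb at 4.95 ft from A.
Taking moments about A: B_y·6.6 − (596.5·4.5)·4.95 − 600·5.8 − 11200 = 0 → B_y = 27967.0375/6.6 = 4237.43 ≈ 4237 lb.
ΣF_y = 0: A_y + 4237.43 − 596.5·4.5 − 600 = 0 → A_y = -953.2 lb.
ΣF_x = 0: no horizontal applied forces, so A_x = 0.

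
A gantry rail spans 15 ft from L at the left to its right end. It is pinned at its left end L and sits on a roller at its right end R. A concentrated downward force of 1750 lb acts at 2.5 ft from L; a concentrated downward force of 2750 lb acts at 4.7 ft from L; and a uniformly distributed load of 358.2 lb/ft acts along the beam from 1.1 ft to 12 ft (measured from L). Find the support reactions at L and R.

L_x = 0, L_y = 5546 lb, R_y = 2858 lb

Resultant of the distributed load: 358.2 × 10.9 = 3904.38 lb at 6.55 ft from L.
Moments about L: R_y·15 − 1750·2.5 − 2750·4.7 − (358.2·10.9)·6.55 = 0 → R_y = 42873.689/15 = 2858.25 ≈ 2858 lb.
ΣF_y = 0: L_y + 2858.25 − 1750 − 2750 − 358.2·10.9 = 0 → L_y = 5546 lb.
ΣF_x = 0: no horizontal applied forces, so L_x = 0.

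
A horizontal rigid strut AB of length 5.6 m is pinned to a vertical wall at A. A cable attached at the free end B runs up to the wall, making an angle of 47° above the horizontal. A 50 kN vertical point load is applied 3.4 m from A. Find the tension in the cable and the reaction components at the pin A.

ΣM about A: T·sin47°·5.6 − 50·3.4 = 0 → T = 170/(5.6·0.731354) = 41.5081 ≈ 41.51 kN.
ΣF_x = 0: A_x − T·cos47° = 0 → A_x = 41.5081 × 0.681998 = 28.31 kN.
ΣF_y = 0: A_y + T·sin47° − 50 = 0 → A_y = 50 − 41.5081 × 0.731354 = 19.64 kN.

T = 41.51 kN, A_x = 28.31 kN, A_y = 19.64 kN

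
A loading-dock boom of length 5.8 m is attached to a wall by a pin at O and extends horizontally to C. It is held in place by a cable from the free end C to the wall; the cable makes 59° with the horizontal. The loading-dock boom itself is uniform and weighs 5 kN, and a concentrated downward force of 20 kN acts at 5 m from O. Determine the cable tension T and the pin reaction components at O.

ΣM about O: T·sin59°·5.8 − 5·2.9 − 20·5 = 0 → T = 114.5/(5.8·0.857167) = 23.031 ≈ 23.03 kN.
ΣF_x = 0: O_x − T·cos59° = 0 → O_x = 23.031 × 0.515038 = 11.86 kN.
ΣF_y = 0: O_y + T·sin59° − 5 − 20 = 0 → O_y = 25 − 23.031 × 0.857167 = 5.259 kN.

T = 23.03 kN, O_x = 11.86 kN, O_y = 5.259 kN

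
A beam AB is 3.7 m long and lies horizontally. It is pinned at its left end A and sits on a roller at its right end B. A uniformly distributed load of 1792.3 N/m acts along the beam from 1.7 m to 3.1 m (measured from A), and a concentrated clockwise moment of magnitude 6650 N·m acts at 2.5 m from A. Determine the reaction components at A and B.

Resultant of the distributed load: 1792.3 × 1.4 = 2509.22 N at 2.4 m from A.
Taking moments about A: B_y·3.7 − (1792.3·1.4)·2.4 − 6650 = 0 → B_y = 12672.128/3.7 = 3424.9 ≈ 3425 N.
ΣF_y = 0: A_y + 3424.9 − 1792.3·1.4 = 0 → A_y = -915.7 N.
ΣF_x = 0: no horizontal applied forces, so A_x = 0.

A_x = 0, A_y = -915.7 N, B_y = 3425 N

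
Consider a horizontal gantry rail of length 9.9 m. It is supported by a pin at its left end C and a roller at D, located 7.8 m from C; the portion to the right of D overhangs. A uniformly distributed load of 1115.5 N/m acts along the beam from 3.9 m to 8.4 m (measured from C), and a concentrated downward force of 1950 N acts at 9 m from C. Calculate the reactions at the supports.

C_x = 0, C_y = 761.9 N, D_y = 6208 N

Resultant of the distributed load: 1115.5 × 4.5 = 5019.75 N at 6.15 m from C.
Taking moments about C: D_y·7.8 − (1115.5·4.5)·6.15 − 1950·9 = 0 → D_y = 48421.4625/7.8 = 6207.88 ≈ 6208 N.
ΣF_y = 0: C_y + 6207.88 − 1115.5·4.5 − 1950 = 0 → C_y = 761.9 N.
ΣF_x = 0: no horizontal applied forces, so C_x = 0.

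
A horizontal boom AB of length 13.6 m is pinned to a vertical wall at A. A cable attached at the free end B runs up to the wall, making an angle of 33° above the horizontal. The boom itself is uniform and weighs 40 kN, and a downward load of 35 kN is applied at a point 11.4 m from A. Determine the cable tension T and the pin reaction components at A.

ΣM about A: T·sin33°·13.6 − 40·6.8 − 35·11.4 = 0 → T = 671/(13.6·0.544639) = 90.5889 ≈ 90.59 kN.
ΣF_x = 0: A_x − T·cos33° = 0 → A_x = 90.5889 × 0.838671 = 75.97 kN.
ΣF_y = 0: A_y + T·sin33° − 40 − 35 = 0 → A_y = 75 − 90.5889 × 0.544639 = 25.66 kN.

T = 90.59 kN, A_x = 75.97 kN, A_y = 25.66 kN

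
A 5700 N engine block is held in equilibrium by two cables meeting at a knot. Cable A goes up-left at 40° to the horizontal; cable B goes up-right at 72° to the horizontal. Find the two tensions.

ΣF_x = 0: −T_A·cos40° + T_B·cos72° = 0 → T_B = 2.47897·T_A.
ΣF_y = 0: T_A·sin40° + T_B·sin72° = 5700.
Substitute: T_A·(0.642788 + 2.47897·0.951057) = 5700 → T_A = 1899.73 ≈ 1900 N.
Then T_B = 2.47897 × 1899.73 = 4709 N.

T_A = 1900 N, T_B = 4709 N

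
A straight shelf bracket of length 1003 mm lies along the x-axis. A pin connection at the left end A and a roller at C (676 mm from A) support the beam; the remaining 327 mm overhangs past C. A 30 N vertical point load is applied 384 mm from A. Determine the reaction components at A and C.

A_x = 0, A_y = 12.96 N, C_y = 17.04 N

ΣM about A: C_y·676 − 30·384 = 0 → C_y = 11520/676 = 17.0414 ≈ 17.04 N.
ΣF_y = 0: A_y + 17.0414 − 30 = 0 → A_y = 12.96 N.
ΣF_x = 0: no horizontal applied forces, so A_x = 0.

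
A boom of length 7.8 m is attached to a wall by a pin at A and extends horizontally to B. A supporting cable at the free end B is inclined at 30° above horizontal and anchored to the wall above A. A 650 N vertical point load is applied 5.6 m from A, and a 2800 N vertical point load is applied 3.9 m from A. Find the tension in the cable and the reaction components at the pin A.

ΣM about A: T·sin30°·7.8 − 650·5.6 − 2800·3.9 = 0 → T = 14560/(7.8·0.5) = 3733.33 ≈ 3733 N.
ΣF_x = 0: A_x − T·cos30° = 0 → A_x = 3733.33 × 0.866025 = 3233 N.
ΣF_y = 0: A_y + T·sin30° − 650 − 2800 = 0 → A_y = 3450 − 3733.33 × 0.5 = 1583 N.

T = 3733 N, A_x = 3233 N, A_y = 1583 N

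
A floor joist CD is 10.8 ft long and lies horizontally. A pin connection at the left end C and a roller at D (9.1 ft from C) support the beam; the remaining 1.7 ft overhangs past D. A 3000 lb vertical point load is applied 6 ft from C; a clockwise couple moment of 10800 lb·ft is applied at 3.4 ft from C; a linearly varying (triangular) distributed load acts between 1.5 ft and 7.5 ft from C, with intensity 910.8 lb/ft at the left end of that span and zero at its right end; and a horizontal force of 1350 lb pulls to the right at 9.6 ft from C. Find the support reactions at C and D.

Resultant of the triangular load: ½ × 910.8 × 6 = 2732.4 lb, acting at 3.5 ft from C (one-third of the span from the peak).
ΣM about C: D_y·9.1 − 3000·6 − 10800 − (½·910.8·6)·3.5 = 0 → D_y = 38363.4/9.1 = 4215.76 ≈ 4216 lb.
ΣF_y = 0: C_y + 4215.76 − 3000 − ½·910.8·6 = 0 → C_y = 1517 lb.
ΣF_x = 0: C_x + 1350 = 0 → C_x = -1350 lb.

C_x = -1350 lb, C_y = 1517 lb, D_y = 4216 lb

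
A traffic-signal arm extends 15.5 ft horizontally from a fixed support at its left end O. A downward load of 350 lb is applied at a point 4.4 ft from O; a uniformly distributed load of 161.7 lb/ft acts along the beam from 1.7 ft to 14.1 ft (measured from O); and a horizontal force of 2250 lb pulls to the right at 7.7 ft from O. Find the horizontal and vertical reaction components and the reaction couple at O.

Resultant of the distributed load: 161.7 × 12.4 = 2005.08 lb at 7.9 ft from O.
ΣF_x = 0: O_x + 2250 = 0 → O_x = -2250 lb.
ΣF_y = 0: O_y − 350 − 161.7·12.4 = 0 → O_y = 2355 lb.
ΣM about O: M_O − 350·4.4 − (161.7·12.4)·7.9 = 0 → M_O = 17380 lb·ft.

O_x = -2250 lb, O_y = 2355 lb, M_O = 17380 lb·ft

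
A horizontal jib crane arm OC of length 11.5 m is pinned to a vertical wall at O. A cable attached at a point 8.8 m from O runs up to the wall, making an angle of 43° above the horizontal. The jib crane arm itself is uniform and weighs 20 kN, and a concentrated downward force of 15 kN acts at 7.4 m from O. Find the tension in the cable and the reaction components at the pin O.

ΣM about O: T·sin43°·8.8 − 20·5.75 − 15·7.4 = 0 → T = 226/(8.8·0.681998) = 37.6567 ≈ 37.66 kN.
ΣF_x = 0: O_x − T·cos43° = 0 → O_x = 37.6567 × 0.731354 = 27.54 kN.
ΣF_y = 0: O_y + T·sin43° − 20 − 15 = 0 → O_y = 35 − 37.6567 × 0.681998 = 9.318 kN.

T = 37.66 kN, O_x = 27.54 kN, O_y = 9.318 kN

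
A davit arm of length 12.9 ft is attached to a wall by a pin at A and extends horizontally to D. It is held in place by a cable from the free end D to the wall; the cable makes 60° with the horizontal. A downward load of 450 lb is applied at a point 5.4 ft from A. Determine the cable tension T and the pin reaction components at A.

T = 217.5 lb, A_x = 108.8 lb, A_y = 261.6 lb

ΣM about A: T·sin60°·12.9 − 450·5.4 = 0 → T = 2430/(12.9·0.866025) = 217.513 ≈ 217.5 lb.
ΣF_x = 0: A_x − T·cos60° = 0 → A_x = 217.513 × 0.5 = 108.8 lb.
ΣF_y = 0: A_y + T·sin60° − 450 = 0 → A_y = 450 − 217.513 × 0.866025 = 261.6 lb.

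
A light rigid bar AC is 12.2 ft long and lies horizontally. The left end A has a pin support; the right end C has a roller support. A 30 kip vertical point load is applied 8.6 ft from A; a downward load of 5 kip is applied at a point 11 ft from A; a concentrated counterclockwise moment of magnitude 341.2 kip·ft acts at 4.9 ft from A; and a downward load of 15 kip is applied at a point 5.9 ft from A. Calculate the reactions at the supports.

A_x = 0, A_y = 45.06 kip, C_y = 4.943 kip

ΣM about A: C_y·12.2 − 30·8.6 − 5·11 + 341.2 − 15·5.9 = 0 → C_y = 60.3/12.2 = 4.94262 ≈ 4.943 kip.
ΣF_y = 0: A_y + 4.94262 − 30 − 5 − 15 = 0 → A_y = 45.06 kip.
ΣF_x = 0: no horizontal applied forces, so A_x = 0.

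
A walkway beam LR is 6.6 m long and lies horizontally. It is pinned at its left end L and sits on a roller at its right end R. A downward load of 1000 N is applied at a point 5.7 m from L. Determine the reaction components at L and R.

L_x = 0, L_y = 136.4 N, R_y = 863.6 N

ΣM about L: R_y·6.6 − 1000·5.7 = 0 → R_y = 5700/6.6 = 863.636 ≈ 863.6 N.
ΣF_y = 0: L_y + 863.636 − 1000 = 0 → L_y = 136.4 N.
ΣF_x = 0: no horizontal applied forces, so L_x = 0.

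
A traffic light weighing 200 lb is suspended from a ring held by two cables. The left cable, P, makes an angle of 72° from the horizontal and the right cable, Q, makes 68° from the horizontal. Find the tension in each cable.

ΣF_x = 0: −T_P·cos72° + T_Q·cos68° = 0 → T_Q = 0.824911·T_P.
ΣF_y = 0: T_P·sin72° + T_Q·sin68° = 200.
Substitute: T_P·(0.951057 + 0.824911·0.927184) = 200 → T_P = 116.557 ≈ 116.6 lb.
Then T_Q = 0.824911 × 116.557 = 96.15 lb.

T_P = 116.6 lb, T_Q = 96.15 lb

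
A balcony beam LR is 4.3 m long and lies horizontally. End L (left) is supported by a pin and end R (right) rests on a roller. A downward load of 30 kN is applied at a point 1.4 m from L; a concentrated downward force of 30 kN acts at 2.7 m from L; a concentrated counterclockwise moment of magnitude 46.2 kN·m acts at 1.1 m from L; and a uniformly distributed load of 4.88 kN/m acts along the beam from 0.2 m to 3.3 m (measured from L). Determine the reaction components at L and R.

L_x = 0, L_y = 51.11 kN, R_y = 24.02 kN

Resultant of the distributed load: 4.88 × 3.1 = 15.128 kN at 1.75 m from L.
ΣM about L: R_y·4.3 − 30·1.4 − 30·2.7 + 46.2 − (4.88·3.1)·1.75 = 0 → R_y = 103.274/4.3 = 24.0172 ≈ 24.02 kN.
ΣF_y = 0: L_y + 24.0172 − 30 − 30 − 4.88·3.1 = 0 → L_y = 51.11 kN.
ΣF_x = 0: no horizontal applied forces, so L_x = 0.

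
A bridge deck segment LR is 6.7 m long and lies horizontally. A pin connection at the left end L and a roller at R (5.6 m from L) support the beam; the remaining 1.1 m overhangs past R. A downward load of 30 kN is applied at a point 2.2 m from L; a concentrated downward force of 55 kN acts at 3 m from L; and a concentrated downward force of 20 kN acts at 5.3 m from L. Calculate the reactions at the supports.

L_x = 0, L_y = 44.82 kN, R_y = 60.18 kN

ΣM about L: R_y·5.6 − 30·2.2 − 55·3 − 20·5.3 = 0 → R_y = 337/5.6 = 60.1786 ≈ 60.18 kN.
ΣF_y = 0: L_y + 60.1786 − 30 − 55 − 20 = 0 → L_y = 44.82 kN.
ΣF_x = 0: no horizontal applied forces, so L_x = 0.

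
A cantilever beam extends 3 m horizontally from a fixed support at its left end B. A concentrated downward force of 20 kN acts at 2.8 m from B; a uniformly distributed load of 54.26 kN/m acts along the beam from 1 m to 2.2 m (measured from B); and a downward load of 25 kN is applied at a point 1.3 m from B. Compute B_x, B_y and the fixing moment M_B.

Resultant of the distributed load: 54.26 × 1.2 = 65.112 kN at 1.6 m from B.
ΣF_x = 0: B_x = 0.
ΣF_y = 0: B_y − 20 − 54.26·1.2 − 25 = 0 → B_y = 110.1 kN.
ΣM about B: M_B − 20·2.8 − (54.26·1.2)·1.6 − 25·1.3 = 0 → M_B = 192.7 kN·m.

B_x = 0, B_y = 110.1 kN, M_B = 192.7 kN·m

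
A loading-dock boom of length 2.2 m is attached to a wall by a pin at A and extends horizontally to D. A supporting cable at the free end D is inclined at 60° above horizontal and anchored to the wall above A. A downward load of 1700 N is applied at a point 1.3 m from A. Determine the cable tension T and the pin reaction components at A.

T = 1160 N, A_x = 580.0 N, A_y = 695.5 N

ΣM about A: T·sin60°·2.2 − 1700·1.3 = 0 → T = 2210/(2.2·0.866025) = 1159.95 ≈ 1160 N.
ΣF_x = 0: A_x − T·cos60° = 0 → A_x = 1159.95 × 0.5 = 580.0 N.
ΣF_y = 0: A_y + T·sin60° − 1700 = 0 → A_y = 1700 − 1159.95 × 0.866025 = 695.5 N.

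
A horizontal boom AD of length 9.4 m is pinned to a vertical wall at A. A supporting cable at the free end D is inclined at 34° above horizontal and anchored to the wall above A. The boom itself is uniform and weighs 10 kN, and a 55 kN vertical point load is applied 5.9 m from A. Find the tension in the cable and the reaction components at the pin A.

T = 70.68 kN, A_x = 58.59 kN, A_y = 25.48 kN

ΣM about A: T·sin34°·9.4 − 10·4.7 − 55·5.9 = 0 → T = 371.5/(9.4·0.559193) = 70.6756 ≈ 70.68 kN.
ΣF_x = 0: A_x − T·cos34° = 0 → A_x = 70.6756 × 0.829038 = 58.59 kN.
ΣF_y = 0: A_y + T·sin34° − 10 − 55 = 0 → A_y = 65 − 70.6756 × 0.559193 = 25.48 kN.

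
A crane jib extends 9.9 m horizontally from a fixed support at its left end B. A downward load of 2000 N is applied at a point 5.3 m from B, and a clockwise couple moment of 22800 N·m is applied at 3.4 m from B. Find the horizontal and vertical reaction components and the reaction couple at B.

ΣF_x = 0: B_x = 0.
ΣF_y = 0: B_y − 2000 = 0 → B_y = 2000 N.
ΣM about B: M_B − 2000·5.3 − 22800 = 0 → M_B = 33400 N·m.

B_x = 0, B_y = 2000 N, M_B = 33400 N·m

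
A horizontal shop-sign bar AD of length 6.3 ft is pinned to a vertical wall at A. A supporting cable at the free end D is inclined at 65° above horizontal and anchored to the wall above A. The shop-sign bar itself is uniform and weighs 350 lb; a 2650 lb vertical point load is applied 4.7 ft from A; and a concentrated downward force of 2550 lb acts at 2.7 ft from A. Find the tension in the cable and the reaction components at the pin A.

ΣM about A: T·sin65°·6.3 − 350·3.15 − 2650·4.7 − 2550·2.7 = 0 → T = 20442.5/(6.3·0.906308) = 3580.29 ≈ 3580 lb.
ΣF_x = 0: A_x − T·cos65° = 0 → A_x = 3580.29 × 0.422618 = 1513 lb.
ΣF_y = 0: A_y + T·sin65° − 350 − 2650 − 2550 = 0 → A_y = 5550 − 3580.29 × 0.906308 = 2305 lb.

T = 3580 lb, A_x = 1513 lb, A_y = 2305 lb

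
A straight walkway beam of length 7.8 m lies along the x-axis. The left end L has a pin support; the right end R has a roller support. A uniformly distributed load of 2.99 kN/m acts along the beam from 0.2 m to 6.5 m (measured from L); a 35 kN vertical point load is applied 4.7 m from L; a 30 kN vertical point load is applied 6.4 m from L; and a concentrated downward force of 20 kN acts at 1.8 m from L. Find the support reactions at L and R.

L_x = 0, L_y = 45.43 kN, R_y = 58.41 kN

Resultant of the distributed load: 2.99 × 6.3 = 18.837 kN at 3.35 m from L.
Moments about L: R_y·7.8 − (2.99·6.3)·3.35 − 35·4.7 − 30·6.4 − 20·1.8 = 0 → R_y = 455.60395/7.8 = 58.4108 ≈ 58.41 kN.
ΣF_y = 0: L_y + 58.4108 − 2.99·6.3 − 35 − 30 − 20 = 0 → L_y = 45.43 kN.
ΣF_x = 0: no horizontal applied forces, so L_x = 0.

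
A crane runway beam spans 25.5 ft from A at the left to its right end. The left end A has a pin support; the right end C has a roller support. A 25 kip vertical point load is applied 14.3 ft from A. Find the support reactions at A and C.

A_x = 0, A_y = 10.98 kip, C_y = 14.02 kip

Taking moments about A: C_y·25.5 − 25·14.3 = 0 → C_y = 357.5/25.5 = 14.0196 ≈ 14.02 kip.
ΣF_y = 0: A_y + 14.0196 − 25 = 0 → A_y = 10.98 kip.
ΣF_x = 0: no horizontal applied forces, so A_x = 0.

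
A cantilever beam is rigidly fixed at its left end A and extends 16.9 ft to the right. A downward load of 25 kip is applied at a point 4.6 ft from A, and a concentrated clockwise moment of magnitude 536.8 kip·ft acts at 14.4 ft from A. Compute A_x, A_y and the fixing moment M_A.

A_x = 0, A_y = 25.00 kip, M_A = 651.8 kip·ft

ΣF_x = 0: A_x = 0.
ΣF_y = 0: A_y − 25 = 0 → A_y = 25.00 kip.
ΣM about A: M_A − 25·4.6 − 536.8 = 0 → M_A = 651.8 kip·ft.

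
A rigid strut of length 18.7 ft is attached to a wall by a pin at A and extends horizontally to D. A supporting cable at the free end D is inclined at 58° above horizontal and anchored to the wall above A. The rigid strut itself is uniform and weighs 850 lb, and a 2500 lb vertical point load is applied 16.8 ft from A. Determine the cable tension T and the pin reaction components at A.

T = 3150 lb, A_x = 1669 lb, A_y = 679.0 lb

ΣM about A: T·sin58°·18.7 − 850·9.35 − 2500·16.8 = 0 → T = 49947.5/(18.7·0.848048) = 3149.57 ≈ 3150 lb.
ΣF_x = 0: A_x − T·cos58° = 0 → A_x = 3149.57 × 0.529919 = 1669 lb.
ΣF_y = 0: A_y + T·sin58° − 850 − 2500 = 0 → A_y = 3350 − 3149.57 × 0.848048 = 679.0 lb.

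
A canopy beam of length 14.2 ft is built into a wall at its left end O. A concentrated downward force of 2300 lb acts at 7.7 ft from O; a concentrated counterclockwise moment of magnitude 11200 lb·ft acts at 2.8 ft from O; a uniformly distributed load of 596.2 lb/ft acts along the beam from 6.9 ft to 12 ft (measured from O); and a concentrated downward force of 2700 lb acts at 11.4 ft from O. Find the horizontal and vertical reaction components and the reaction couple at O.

O_x = 0, O_y = 8041 lb, M_O = 66020 lb·ft

Resultant of the distributed load: 596.2 × 5.1 = 3040.62 lb at 9.45 ft from O.
ΣF_x = 0: O_x = 0.
ΣF_y = 0: O_y − 2300 − 596.2·5.1 − 2700 = 0 → O_y = 8041 lb.
ΣM about O: M_O − 2300·7.7 + 11200 − (596.2·5.1)·9.45 − 2700·11.4 = 0 → M_O = 66020 lb·ft.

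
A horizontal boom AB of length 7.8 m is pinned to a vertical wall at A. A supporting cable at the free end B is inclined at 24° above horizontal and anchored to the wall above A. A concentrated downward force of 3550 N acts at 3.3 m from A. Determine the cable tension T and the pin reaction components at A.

ΣM about A: T·sin24°·7.8 − 3550·3.3 = 0 → T = 11715/(7.8·0.406737) = 3692.61 ≈ 3693 N.
ΣF_x = 0: A_x − T·cos24° = 0 → A_x = 3692.61 × 0.913545 = 3373 N.
ΣF_y = 0: A_y + T·sin24° − 3550 = 0 → A_y = 3550 − 3692.61 × 0.406737 = 2048 N.

T = 3693 N, A_x = 3373 N, A_y = 2048 N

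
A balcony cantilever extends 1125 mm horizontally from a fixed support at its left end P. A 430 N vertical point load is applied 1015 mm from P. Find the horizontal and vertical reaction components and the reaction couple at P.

P_x = 0, P_y = 430.0 N, M_P = 436400 N·mm

ΣF_x = 0: P_x = 0.
ΣF_y = 0: P_y − 430 = 0 → P_y = 430.0 N.
ΣM about P: M_P − 430·1015 = 0 → M_P = 436400 N·mm.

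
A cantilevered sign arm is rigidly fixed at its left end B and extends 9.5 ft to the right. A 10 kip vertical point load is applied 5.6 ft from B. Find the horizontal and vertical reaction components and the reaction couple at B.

ΣF_x = 0: B_x = 0.
ΣF_y = 0: B_y − 10 = 0 → B_y = 10.00 kip.
ΣM about B: M_B − 10·5.6 = 0 → M_B = 56.00 kip·ft.

B_x = 0, B_y = 10.00 kip, M_B = 56.00 kip·ft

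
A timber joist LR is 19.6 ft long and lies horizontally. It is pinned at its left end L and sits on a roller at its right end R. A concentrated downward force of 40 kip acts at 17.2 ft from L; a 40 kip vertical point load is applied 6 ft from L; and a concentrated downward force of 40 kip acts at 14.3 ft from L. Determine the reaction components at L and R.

L_x = 0, L_y = 43.47 kip, R_y = 76.53 kip

ΣM about L: R_y·19.6 − 40·17.2 − 40·6 − 40·14.3 = 0 → R_y = 1500/19.6 = 76.5306 ≈ 76.53 kip.
ΣF_y = 0: L_y + 76.5306 − 40 − 40 − 40 = 0 → L_y = 43.47 kip.
ΣF_x = 0: no horizontal applied forces, so L_x = 0.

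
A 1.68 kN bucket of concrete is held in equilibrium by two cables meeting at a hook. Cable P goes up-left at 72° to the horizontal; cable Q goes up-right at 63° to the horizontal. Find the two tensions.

T_P = 1.079 kN, T_Q = 0.7342 kN

ΣF_x = 0: −T_P·cos72° + T_Q·cos63° = 0 → T_Q = 0.680668·T_P.
ΣF_y = 0: T_P·sin72° + T_Q·sin63° = 1.68.
Substitute: T_P·(0.951057 + 0.680668·0.891007) = 1.68 → T_P = 1.07863 ≈ 1.079 kN.
Then T_Q = 0.680668 × 1.07863 = 0.7342 kN.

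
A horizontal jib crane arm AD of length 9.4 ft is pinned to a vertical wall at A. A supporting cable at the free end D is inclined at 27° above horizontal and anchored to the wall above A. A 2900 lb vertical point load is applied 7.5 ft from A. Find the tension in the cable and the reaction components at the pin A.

ΣM about A: T·sin27°·9.4 − 2900·7.5 = 0 → T = 21750/(9.4·0.45399) = 5096.65 ≈ 5097 lb.
ΣF_x = 0: A_x − T·cos27° = 0 → A_x = 5096.65 × 0.891007 = 4541 lb.
ΣF_y = 0: A_y + T·sin27° − 2900 = 0 → A_y = 2900 − 5096.65 × 0.45399 = 586.2 lb.

T = 5097 lb, A_x = 4541 lb, A_y = 586.2 lb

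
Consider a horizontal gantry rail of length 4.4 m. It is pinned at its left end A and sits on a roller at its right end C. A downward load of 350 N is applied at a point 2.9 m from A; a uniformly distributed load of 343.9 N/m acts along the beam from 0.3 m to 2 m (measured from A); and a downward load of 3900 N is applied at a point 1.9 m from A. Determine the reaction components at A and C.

A_x = 0, A_y = 2767 N, C_y = 2068 N

Resultant of the distributed load: 343.9 × 1.7 = 584.63 N at 1.15 m from A.
ΣM about A: C_y·4.4 − 350·2.9 − (343.9·1.7)·1.15 − 3900·1.9 = 0 → C_y = 9097.3245/4.4 = 2067.57 ≈ 2068 N.
ΣF_y = 0: A_y + 2067.57 − 350 − 343.9·1.7 − 3900 = 0 → A_y = 2767 N.
ΣF_x = 0: no horizontal applied forces, so A_x = 0.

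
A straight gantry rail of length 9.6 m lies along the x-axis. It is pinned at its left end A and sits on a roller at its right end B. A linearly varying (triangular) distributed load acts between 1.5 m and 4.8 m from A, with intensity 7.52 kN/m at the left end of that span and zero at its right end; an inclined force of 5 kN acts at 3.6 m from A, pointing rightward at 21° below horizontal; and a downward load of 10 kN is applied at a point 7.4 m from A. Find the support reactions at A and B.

Resultant of the triangular load: ½ × 7.52 × 3.3 = 12.408 kN, acting at 2.6 m from A (one-third of the span from the peak).
ΣM about A: B_y·9.6 − (½·7.52·3.3)·2.6 − 5·sin21°·3.6 − 10·7.4 = 0 → B_y = 112.711/9.6 = 11.7407 ≈ 11.74 kN.
ΣF_y = 0: A_y + 11.7407 − ½·7.52·3.3 − 5·sin21° − 10 = 0 → A_y = 12.46 kN.
ΣF_x = 0: A_x + 5·cos21° = 0 → A_x = -4.668 kN.

A_x = -4.668 kN, A_y = 12.46 kN, B_y = 11.74 kN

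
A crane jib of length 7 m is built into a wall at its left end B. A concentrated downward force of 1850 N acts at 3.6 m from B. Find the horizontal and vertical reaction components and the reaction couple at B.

B_x = 0, B_y = 1850 N, M_B = 6660 N·m

ΣF_x = 0: B_x = 0.
ΣF_y = 0: B_y − 1850 = 0 → B_y = 1850 N.
ΣM about B: M_B − 1850·3.6 = 0 → M_B = 6660 N·m.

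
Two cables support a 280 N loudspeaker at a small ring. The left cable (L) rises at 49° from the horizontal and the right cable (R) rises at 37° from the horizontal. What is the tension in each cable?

ΣF_x = 0: −T_L·cos49° + T_R·cos37° = 0 → T_R = 0.821475·T_L.
ΣF_y = 0: T_L·sin49° + T_R·sin37° = 280.
Substitute: T_L·(0.75471 + 0.821475·0.601815) = 280 → T_L = 224.164 ≈ 224.2 N.
Then T_R = 0.821475 × 224.164 = 184.1 N.

T_L = 224.2 N, T_R = 184.1 N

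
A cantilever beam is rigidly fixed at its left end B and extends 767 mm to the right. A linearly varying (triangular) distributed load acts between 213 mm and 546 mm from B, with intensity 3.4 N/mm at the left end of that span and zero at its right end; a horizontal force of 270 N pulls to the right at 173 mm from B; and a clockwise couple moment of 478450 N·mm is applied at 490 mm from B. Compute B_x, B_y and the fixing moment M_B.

B_x = -270.0 N, B_y = 566.1 N, M_B = 661900 N·mm

Resultant of the triangular load: ½ × 3.4 × 333 = 566.1 N, acting at 324 mm from B (one-third of the span from the peak).
ΣF_x = 0: B_x + 270 = 0 → B_x = -270.0 N.
ΣF_y = 0: B_y − ½·3.4·333 = 0 → B_y = 566.1 N.
ΣM about B: M_B − (½·3.4·333)·324 − 478450 = 0 → M_B = 661900 N·mm.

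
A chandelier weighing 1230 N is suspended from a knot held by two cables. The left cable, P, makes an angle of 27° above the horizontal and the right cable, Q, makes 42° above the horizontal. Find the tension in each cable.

T_P = 979.1 N, T_Q = 1174 N

ΣF_x = 0: −T_P·cos27° + T_Q·cos42° = 0 → T_Q = 1.19897·T_P.
ΣF_y = 0: T_P·sin27° + T_Q·sin42° = 1230.
Substitute: T_P·(0.45399 + 1.19897·0.669131) = 1230 → T_P = 979.098 ≈ 979.1 N.
Then T_Q = 1.19897 × 979.098 = 1174 N.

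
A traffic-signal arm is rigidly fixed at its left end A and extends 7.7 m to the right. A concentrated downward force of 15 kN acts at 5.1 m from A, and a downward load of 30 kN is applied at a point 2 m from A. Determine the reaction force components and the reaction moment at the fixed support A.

ΣF_x = 0: A_x = 0.
ΣF_y = 0: A_y − 15 − 30 = 0 → A_y = 45.00 kN.
ΣM about A: M_A − 15·5.1 − 30·2 = 0 → M_A = 136.5 kN·m.

A_x = 0, A_y = 45.00 kN, M_A = 136.5 kN·m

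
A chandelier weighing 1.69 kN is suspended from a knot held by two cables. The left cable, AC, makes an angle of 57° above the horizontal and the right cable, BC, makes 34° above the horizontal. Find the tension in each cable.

T_AC = 1.401 kN, T_BC = 0.9206 kN

ΣF_x = 0: −T_AC·cos57° + T_BC·cos34° = 0 → T_BC = 0.656953·T_AC.
ΣF_y = 0: T_AC·sin57° + T_BC·sin34° = 1.69.
Substitute: T_AC·(0.838671 + 0.656953·0.559193) = 1.69 → T_AC = 1.40129 ≈ 1.401 kN.
Then T_BC = 0.656953 × 1.40129 = 0.9206 kN.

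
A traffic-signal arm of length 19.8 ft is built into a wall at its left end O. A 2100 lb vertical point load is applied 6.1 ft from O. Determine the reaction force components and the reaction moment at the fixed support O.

O_x = 0, O_y = 2100 lb, M_O = 12810 lb·ft

ΣF_x = 0: O_x = 0.
ΣF_y = 0: O_y − 2100 = 0 → O_y = 2100 lb.
ΣM about O: M_O − 2100·6.1 = 0 → M_O = 12810 lb·ft.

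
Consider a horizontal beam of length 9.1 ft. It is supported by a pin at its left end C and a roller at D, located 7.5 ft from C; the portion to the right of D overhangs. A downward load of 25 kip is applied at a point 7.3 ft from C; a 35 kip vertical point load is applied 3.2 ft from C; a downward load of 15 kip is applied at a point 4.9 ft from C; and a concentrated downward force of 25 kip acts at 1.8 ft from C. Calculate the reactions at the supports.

Moments about C: D_y·7.5 − 25·7.3 − 35·3.2 − 15·4.9 − 25·1.8 = 0 → D_y = 413/7.5 = 55.0667 ≈ 55.07 kip.
ΣF_y = 0: C_y + 55.0667 − 25 − 35 − 15 − 25 = 0 → C_y = 44.93 kip.
ΣF_x = 0: no horizontal applied forces, so C_x = 0.

C_x = 0, C_y = 44.93 kip, D_y = 55.07 kip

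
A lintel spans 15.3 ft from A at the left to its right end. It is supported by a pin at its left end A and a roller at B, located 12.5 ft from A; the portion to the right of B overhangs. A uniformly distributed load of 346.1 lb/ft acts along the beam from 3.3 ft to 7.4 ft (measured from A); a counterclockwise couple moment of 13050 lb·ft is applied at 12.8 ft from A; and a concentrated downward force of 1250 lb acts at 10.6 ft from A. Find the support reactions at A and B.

Resultant of the distributed load: 346.1 × 4.1 = 1419.01 lb at 5.35 ft from A.
Taking moments about A: B_y·12.5 − (346.1·4.1)·5.35 + 13050 − 1250·10.6 = 0 → B_y = 7791.7035/12.5 = 623.336 ≈ 623.3 lb.
ΣF_y = 0: A_y + 623.336 − 346.1·4.1 − 1250 = 0 → A_y = 2046 lb.
ΣF_x = 0: no horizontal applied forces, so A_x = 0.

A_x = 0, A_y = 2046 lb, B_y = 623.3 lb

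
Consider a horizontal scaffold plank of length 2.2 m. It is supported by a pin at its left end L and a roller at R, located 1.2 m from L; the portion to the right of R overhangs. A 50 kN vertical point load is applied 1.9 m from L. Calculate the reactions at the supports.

L_x = 0, L_y = -29.17 kN, R_y = 79.17 kN

ΣM about L: R_y·1.2 − 50·1.9 = 0 → R_y = 95/1.2 = 79.1667 ≈ 79.17 kN.
ΣF_y = 0: L_y + 79.1667 − 50 = 0 → L_y = -29.17 kN.
ΣF_x = 0: no horizontal applied forces, so L_x = 0.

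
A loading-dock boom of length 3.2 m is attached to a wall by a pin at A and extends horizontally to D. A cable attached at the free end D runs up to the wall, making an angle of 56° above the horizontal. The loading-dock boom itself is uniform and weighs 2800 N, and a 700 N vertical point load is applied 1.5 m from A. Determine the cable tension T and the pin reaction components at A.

T = 2084 N, A_x = 1166 N, A_y = 1772 N

ΣM about A: T·sin56°·3.2 − 2800·1.6 − 700·1.5 = 0 → T = 5530/(3.2·0.829038) = 2084.49 ≈ 2084 N.
ΣF_x = 0: A_x − T·cos56° = 0 → A_x = 2084.49 × 0.559193 = 1166 N.
ΣF_y = 0: A_y + T·sin56° − 2800 − 700 = 0 → A_y = 3500 − 2084.49 × 0.829038 = 1772 N.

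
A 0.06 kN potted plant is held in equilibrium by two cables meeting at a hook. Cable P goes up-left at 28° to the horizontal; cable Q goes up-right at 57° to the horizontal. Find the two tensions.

ΣF_x = 0: −T_P·cos28° + T_Q·cos57° = 0 → T_Q = 1.62116·T_P.
ΣF_y = 0: T_P·sin28° + T_Q·sin57° = 0.06.
Substitute: T_P·(0.469472 + 1.62116·0.838671) = 0.06 → T_P = 0.0328032 ≈ 0.03280 kN.
Then T_Q = 1.62116 × 0.0328032 = 0.05318 kN.

T_P = 0.03280 kN, T_Q = 0.05318 kN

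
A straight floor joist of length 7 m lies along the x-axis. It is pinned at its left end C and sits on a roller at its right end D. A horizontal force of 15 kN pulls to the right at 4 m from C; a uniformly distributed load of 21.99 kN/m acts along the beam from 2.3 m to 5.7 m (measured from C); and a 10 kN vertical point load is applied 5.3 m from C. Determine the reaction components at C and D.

Resultant of the distributed load: 21.99 × 3.4 = 74.766 kN at 4 m from C.
Moments about C: D_y·7 − (21.99·3.4)·4 − 10·5.3 = 0 → D_y = 352.064/7 = 50.2949 ≈ 50.29 kN.
ΣF_y = 0: C_y + 50.2949 − 21.99·3.4 − 10 = 0 → C_y = 34.47 kN.
ΣF_x = 0: C_x + 15 = 0 → C_x = -15.00 kN.

C_x = -15.00 kN, C_y = 34.47 kN, D_y = 50.29 kN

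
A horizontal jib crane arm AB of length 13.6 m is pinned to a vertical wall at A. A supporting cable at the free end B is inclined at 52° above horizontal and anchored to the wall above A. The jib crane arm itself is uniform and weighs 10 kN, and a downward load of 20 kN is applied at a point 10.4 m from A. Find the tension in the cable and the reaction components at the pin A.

ΣM about A: T·sin52°·13.6 − 10·6.8 − 20·10.4 = 0 → T = 276/(13.6·0.788011) = 25.7536 ≈ 25.75 kN.
ΣF_x = 0: A_x − T·cos52° = 0 → A_x = 25.7536 × 0.615661 = 15.86 kN.
ΣF_y = 0: A_y + T·sin52° − 10 − 20 = 0 → A_y = 30 − 25.7536 × 0.788011 = 9.706 kN.

T = 25.75 kN, A_x = 15.86 kN, A_y = 9.706 kN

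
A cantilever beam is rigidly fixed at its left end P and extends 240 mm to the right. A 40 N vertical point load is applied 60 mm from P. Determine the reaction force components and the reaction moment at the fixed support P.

ΣF_x = 0: P_x = 0.
ΣF_y = 0: P_y − 40 = 0 → P_y = 40.00 N.
ΣM about P: M_P − 40·60 = 0 → M_P = 2400 N·mm.

P_x = 0, P_y = 40.00 N, M_P = 2400 N·mm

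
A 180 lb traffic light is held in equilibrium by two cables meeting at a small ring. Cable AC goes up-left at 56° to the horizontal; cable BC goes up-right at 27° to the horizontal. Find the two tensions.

T_AC = 161.6 lb, T_BC = 101.4 lb

ΣF_x = 0: −T_AC·cos56° + T_BC·cos27° = 0 → T_BC = 0.627597·T_AC.
ΣF_y = 0: T_AC·sin56° + T_BC·sin27° = 180.
Substitute: T_AC·(0.829038 + 0.627597·0.45399) = 180 → T_AC = 161.586 ≈ 161.6 lb.
Then T_BC = 0.627597 × 161.586 = 101.4 lb.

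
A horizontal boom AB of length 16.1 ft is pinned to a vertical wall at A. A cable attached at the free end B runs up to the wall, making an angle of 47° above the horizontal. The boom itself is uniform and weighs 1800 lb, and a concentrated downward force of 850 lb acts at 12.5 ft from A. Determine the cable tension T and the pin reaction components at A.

T = 2133 lb, A_x = 1455 lb, A_y = 1090 lb

ΣM about A: T·sin47°·16.1 − 1800·8.05 − 850·12.5 = 0 → T = 25115/(16.1·0.731354) = 2132.95 ≈ 2133 lb.
ΣF_x = 0: A_x − T·cos47° = 0 → A_x = 2132.95 × 0.681998 = 1455 lb.
ΣF_y = 0: A_y + T·sin47° − 1800 − 850 = 0 → A_y = 2650 − 2132.95 × 0.731354 = 1090 lb.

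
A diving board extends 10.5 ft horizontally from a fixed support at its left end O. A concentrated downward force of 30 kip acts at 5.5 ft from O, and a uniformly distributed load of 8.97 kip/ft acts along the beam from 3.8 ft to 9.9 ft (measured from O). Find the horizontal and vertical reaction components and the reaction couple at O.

O_x = 0, O_y = 84.72 kip, M_O = 539.8 kip·ft

Resultant of the distributed load: 8.97 × 6.1 = 54.717 kip at 6.85 ft from O.
ΣF_x = 0: O_x = 0.
ΣF_y = 0: O_y − 30 − 8.97·6.1 = 0 → O_y = 84.72 kip.
ΣM about O: M_O − 30·5.5 − (8.97·6.1)·6.85 = 0 → M_O = 539.8 kip·ft.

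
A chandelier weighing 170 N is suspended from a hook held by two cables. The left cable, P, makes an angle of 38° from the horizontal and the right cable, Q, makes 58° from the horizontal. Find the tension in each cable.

ΣF_x = 0: −T_P·cos38° + T_Q·cos58° = 0 → T_Q = 1.48704·T_P.
ΣF_y = 0: T_P·sin38° + T_Q·sin58° = 170.
Substitute: T_P·(0.615661 + 1.48704·0.848048) = 170 → T_P = 90.5825 ≈ 90.58 N.
Then T_Q = 1.48704 × 90.5825 = 134.7 N.

T_P = 90.58 N, T_Q = 134.7 N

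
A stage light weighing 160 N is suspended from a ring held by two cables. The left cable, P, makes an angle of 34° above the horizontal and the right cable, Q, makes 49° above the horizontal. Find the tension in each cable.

T_P = 105.8 N, T_Q = 133.6 N

ΣF_x = 0: −T_P·cos34° + T_Q·cos49° = 0 → T_Q = 1.26366·T_P.
ΣF_y = 0: T_P·sin34° + T_Q·sin49° = 160.
Substitute: T_P·(0.559193 + 1.26366·0.75471) = 160 → T_P = 105.758 ≈ 105.8 N.
Then T_Q = 1.26366 × 105.758 = 133.6 N.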